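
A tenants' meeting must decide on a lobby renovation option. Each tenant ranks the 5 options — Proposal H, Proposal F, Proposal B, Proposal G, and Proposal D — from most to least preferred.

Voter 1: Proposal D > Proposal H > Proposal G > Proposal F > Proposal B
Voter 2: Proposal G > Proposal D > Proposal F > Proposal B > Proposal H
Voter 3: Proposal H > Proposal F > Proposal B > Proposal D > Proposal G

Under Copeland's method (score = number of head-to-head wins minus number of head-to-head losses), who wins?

Pairwise results:
  Proposal H vs Proposal F: Proposal H wins 2–1.
  Proposal H vs Proposal B: Proposal H wins 2–1.
  Proposal H vs Proposal G: Proposal H wins 2–1.
  Proposal H vs Proposal D: Proposal D wins 2–1.
  Proposal F vs Proposal B: Proposal F wins 3–0.
  Proposal F vs Proposal G: Proposal G wins 2–1.
  Proposal F vs Proposal D: Proposal D wins 2–1.
  Proposal B vs Proposal G: Proposal G wins 2–1.
  Proposal B vs Proposal D: Proposal D wins 2–1.
  Proposal G vs Proposal D: Proposal D wins 2–1.
Copeland scores (wins − losses):
  Proposal H: 3 − 1 = 2
  Proposal F: 1 − 3 = -2
  Proposal B: 0 − 4 = -4
  Proposal G: 2 − 2 = 0
  Proposal D: 4 − 0 = 4
Proposal D has the best Copeland score.

Proposal D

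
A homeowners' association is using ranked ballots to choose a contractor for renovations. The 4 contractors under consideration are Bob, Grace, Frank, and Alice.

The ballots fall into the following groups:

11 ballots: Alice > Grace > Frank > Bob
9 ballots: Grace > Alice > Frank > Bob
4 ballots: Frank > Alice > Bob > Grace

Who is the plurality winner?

Alice

First-place vote totals:
  Bob: 0
  Grace: 9
  Frank: 4
  Alice: 11
Alice has the most first-place votes.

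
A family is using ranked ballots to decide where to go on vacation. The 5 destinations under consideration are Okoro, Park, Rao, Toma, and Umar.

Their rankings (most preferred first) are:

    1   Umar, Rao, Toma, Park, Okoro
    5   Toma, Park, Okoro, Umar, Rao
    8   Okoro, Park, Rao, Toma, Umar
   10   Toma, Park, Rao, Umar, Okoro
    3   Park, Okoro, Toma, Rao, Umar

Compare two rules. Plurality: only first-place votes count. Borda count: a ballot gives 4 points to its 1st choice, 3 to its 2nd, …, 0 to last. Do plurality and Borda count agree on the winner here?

No

Plurality first-place counts: Okoro 8, Park 3, Rao 0, Toma 15, Umar 1 → Toma.
Borda totals: Okoro 51, Park 82, Rao 42, Toma 76, Umar 19 → Park.
The two rules disagree: plurality picks Toma, Borda picks Park.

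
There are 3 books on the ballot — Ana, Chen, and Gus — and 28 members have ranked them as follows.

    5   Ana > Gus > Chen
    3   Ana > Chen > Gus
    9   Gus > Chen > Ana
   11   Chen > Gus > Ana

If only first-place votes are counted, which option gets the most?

Chen

First-place vote totals:
  Ana: 8
  Chen: 11
  Gus: 9
Chen has the most first-place votes.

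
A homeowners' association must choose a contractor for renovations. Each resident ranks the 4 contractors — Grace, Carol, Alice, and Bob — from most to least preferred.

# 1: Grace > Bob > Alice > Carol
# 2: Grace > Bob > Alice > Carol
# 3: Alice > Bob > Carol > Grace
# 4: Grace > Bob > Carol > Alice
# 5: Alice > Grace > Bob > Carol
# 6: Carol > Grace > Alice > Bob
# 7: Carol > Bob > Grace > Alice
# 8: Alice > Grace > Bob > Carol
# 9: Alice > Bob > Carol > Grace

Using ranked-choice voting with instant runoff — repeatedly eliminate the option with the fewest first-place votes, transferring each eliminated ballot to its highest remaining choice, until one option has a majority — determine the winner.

Round 1: Alice 4, Grace 3, Carol 2, Bob 0. Bob has the fewest and is eliminated.
Round 2: Alice 4, Grace 3, Carol 2. Carol has the fewest and is eliminated.
Round 3: Grace 5, Alice 4. Grace has a majority.

Grace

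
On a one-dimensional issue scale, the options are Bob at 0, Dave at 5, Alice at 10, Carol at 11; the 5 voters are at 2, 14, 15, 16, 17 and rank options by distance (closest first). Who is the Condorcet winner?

With single-peaked preferences on a line, the Condorcet winner is the candidate closest to the median voter.
The median voter (position 15) is closest to Carol at 11.
Check: Carol vs Bob — voters closer to Carol: 4 of 5.

Carol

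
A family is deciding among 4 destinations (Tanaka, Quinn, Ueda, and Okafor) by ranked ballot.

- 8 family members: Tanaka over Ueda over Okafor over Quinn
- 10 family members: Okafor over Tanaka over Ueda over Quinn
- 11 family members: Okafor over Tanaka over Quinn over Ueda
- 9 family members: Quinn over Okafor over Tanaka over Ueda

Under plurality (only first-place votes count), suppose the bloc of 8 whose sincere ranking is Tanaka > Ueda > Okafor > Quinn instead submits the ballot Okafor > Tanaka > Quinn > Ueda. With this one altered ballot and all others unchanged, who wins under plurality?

Okafor

First-place totals with the altered ballot: Tanaka 0, Quinn 9, Ueda 0, Okafor 29.
The winner is unchanged: still Okafor.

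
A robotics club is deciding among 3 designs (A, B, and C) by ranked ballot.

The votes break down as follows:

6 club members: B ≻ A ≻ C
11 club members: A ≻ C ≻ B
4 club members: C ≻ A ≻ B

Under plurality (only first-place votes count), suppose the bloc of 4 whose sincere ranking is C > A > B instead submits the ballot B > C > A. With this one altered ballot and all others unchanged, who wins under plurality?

First-place totals with the altered ballot: A 11, B 10, C 0.
The winner is unchanged: still A.

A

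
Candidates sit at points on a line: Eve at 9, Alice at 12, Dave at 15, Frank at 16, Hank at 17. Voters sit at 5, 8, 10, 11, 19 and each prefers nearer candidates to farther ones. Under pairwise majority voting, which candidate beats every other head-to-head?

With single-peaked preferences on a line, the Condorcet winner is the candidate closest to the median voter.
The median voter (position 10) is closest to Eve at 9.
Check: Eve vs Frank — voters closer to Eve: 4 of 5.

Eve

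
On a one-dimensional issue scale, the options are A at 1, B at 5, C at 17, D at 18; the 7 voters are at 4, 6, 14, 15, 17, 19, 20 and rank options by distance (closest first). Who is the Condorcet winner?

C

With single-peaked preferences on a line, the Condorcet winner is the candidate closest to the median voter.
The median voter (position 15) is closest to C at 17.
Check: C vs D — voters closer to C: 5 of 7.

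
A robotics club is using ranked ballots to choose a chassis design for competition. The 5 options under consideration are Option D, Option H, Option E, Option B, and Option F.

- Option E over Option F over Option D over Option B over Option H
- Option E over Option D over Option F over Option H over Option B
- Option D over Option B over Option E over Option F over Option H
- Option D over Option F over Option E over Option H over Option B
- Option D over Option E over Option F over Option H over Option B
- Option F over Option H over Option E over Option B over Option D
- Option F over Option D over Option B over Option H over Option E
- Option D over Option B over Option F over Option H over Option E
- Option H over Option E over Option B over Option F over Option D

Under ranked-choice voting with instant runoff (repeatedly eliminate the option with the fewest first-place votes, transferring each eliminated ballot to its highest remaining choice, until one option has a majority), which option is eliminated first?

Round 1: Option D 4, Option E 2, Option F 2, Option H 1, Option B 0. Option B has the fewest and is eliminated.
Round 2: Option D 4, Option E 2, Option F 2, Option H 1. Option H has the fewest and is eliminated.
Round 3: Option D 4, Option E 3, Option F 2. Option F has the fewest and is eliminated.
Round 4: Option D 5, Option E 4. Option D has a majority.

Option B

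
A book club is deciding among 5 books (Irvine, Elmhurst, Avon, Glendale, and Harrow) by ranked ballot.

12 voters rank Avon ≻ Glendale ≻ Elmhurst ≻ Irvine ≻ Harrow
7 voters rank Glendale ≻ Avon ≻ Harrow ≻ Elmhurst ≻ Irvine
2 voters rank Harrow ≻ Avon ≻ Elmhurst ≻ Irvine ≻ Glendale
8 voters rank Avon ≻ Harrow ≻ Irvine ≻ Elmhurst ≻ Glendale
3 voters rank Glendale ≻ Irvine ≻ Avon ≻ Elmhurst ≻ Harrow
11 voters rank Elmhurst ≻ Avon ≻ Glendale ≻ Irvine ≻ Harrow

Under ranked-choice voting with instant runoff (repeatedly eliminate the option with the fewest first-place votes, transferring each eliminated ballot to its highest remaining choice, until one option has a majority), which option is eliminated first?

Round 1: Avon 20, Elmhurst 11, Glendale 10, Harrow 2, Irvine 0. Irvine has the fewest and is eliminated.
Round 2: Avon 20, Elmhurst 11, Glendale 10, Harrow 2. Harrow has the fewest and is eliminated.
Round 3: Avon 22, Elmhurst 11, Glendale 10. Avon has a majority.

Irvine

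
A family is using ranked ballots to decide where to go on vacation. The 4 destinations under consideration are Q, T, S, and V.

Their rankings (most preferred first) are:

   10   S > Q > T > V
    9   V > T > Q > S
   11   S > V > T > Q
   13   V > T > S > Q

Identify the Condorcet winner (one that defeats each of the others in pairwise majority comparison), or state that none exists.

V

Head-to-head results (43 voters total):
Q vs T: T wins 33–10.
Q vs S: S wins 34–9.
Q vs V: V wins 33–10.
T vs S: T wins 22–21.
T vs V: V wins 33–10.
S vs V: V wins 22–21.
V beats each rival — Q (33–10), T (33–10), S (22–21) — so V is the Condorcet winner.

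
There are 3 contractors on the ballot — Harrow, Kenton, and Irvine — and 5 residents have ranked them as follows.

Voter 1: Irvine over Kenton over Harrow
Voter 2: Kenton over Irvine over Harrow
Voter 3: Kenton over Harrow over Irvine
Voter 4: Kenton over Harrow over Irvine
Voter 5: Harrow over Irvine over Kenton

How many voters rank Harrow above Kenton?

1

Ballots ranking Harrow above Kenton: 1.
Ballots ranking Kenton above Harrow: 4.
So 1 of 5 voters prefer Harrow to Kenton.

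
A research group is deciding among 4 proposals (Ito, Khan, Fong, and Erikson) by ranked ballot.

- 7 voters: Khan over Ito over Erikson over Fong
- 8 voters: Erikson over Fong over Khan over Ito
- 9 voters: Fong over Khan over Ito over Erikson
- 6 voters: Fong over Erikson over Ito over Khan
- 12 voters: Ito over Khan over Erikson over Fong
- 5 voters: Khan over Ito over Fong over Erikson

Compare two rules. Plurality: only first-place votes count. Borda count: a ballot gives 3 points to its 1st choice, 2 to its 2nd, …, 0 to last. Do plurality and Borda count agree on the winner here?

No

Plurality first-place counts: Ito 12, Khan 12, Fong 15, Erikson 8 → Fong.
Borda totals: Ito 75, Khan 86, Fong 66, Erikson 55 → Khan.
The two rules disagree: plurality picks Fong, Borda picks Khan.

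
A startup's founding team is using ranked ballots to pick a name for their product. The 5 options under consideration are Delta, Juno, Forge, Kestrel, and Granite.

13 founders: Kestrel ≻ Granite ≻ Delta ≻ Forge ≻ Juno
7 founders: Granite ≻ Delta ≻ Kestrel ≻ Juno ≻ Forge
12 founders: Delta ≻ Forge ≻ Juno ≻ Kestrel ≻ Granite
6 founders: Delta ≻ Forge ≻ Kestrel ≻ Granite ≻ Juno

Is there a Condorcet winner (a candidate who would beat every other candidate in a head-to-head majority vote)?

Head-to-head results (38 voters total):
Delta vs Juno: Delta wins 38–0.
Delta vs Forge: Delta wins 38–0.
Delta vs Kestrel: Delta wins 25–13.
Delta vs Granite: Granite wins 20–18.
Juno vs Forge: Forge wins 31–7.
Juno vs Kestrel: Kestrel wins 26–12.
Juno vs Granite: Granite wins 26–12.
Forge vs Kestrel: Kestrel wins 20–18.
Forge vs Granite: Granite wins 20–18.
Kestrel vs Granite: Kestrel wins 31–7.
No candidate beats all others: Delta beats Kestrel beats Granite beats Delta, a majority cycle.

No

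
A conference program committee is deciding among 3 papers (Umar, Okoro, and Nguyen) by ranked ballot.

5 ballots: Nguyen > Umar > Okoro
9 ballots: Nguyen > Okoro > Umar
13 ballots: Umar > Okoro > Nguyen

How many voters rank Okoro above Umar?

9

Ballots ranking Okoro above Umar: 9.
Ballots ranking Umar above Okoro: 5+13 = 18.
So 9 of 27 voters prefer Okoro to Umar.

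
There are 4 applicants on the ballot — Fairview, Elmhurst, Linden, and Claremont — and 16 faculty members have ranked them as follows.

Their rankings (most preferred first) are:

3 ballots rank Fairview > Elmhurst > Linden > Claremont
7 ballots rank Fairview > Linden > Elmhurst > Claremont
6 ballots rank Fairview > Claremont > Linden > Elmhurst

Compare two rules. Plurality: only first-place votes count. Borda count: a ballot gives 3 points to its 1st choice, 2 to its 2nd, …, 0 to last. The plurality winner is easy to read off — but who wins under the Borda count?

Fairview

Plurality first-place counts: Fairview 16, Elmhurst 0, Linden 0, Claremont 0 → Fairview.
Borda totals: Fairview 48, Elmhurst 13, Linden 23, Claremont 12 → Fairview.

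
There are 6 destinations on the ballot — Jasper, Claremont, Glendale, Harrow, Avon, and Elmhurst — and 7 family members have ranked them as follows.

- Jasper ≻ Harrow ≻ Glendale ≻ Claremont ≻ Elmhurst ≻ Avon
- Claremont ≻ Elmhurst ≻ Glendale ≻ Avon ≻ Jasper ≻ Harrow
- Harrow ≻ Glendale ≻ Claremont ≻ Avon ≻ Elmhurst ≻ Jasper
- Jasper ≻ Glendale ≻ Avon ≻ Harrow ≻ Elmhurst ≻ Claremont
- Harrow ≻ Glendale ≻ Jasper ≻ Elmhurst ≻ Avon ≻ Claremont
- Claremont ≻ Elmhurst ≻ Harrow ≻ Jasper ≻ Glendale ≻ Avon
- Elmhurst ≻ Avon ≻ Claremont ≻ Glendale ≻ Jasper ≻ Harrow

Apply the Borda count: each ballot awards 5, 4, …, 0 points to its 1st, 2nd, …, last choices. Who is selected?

Glendale

Borda scores:
  Jasper: 5 + 1 + 0 + 5 + 3 + 2 + 1 = 17
  Claremont: 2 + 5 + 3 + 0 + 0 + 5 + 3 = 18
  Glendale: 3 + 3 + 4 + 4 + 4 + 1 + 2 = 21
  Harrow: 4 + 0 + 5 + 2 + 5 + 3 + 0 = 19
  Avon: 0 + 2 + 2 + 3 + 1 + 0 + 4 = 12
  Elmhurst: 1 + 4 + 1 + 1 + 2 + 4 + 5 = 18
Glendale has the highest total.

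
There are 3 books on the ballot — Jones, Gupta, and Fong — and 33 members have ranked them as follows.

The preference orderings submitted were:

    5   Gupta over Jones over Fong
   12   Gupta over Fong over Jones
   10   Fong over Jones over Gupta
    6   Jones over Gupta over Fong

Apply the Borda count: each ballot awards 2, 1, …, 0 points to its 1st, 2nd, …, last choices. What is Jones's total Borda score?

27

Borda scores:
  Jones: 5·1 + 12·0 + 10·1 + 6·2 = 27
  Gupta: 5·2 + 12·2 + 10·0 + 6·1 = 40
  Fong: 5·0 + 12·1 + 10·2 + 6·0 = 32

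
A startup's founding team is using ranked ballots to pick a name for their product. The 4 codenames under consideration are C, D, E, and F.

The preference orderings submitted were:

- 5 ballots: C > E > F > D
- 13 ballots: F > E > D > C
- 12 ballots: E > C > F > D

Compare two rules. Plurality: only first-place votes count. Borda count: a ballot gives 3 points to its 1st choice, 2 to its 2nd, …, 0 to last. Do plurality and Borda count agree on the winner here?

Plurality first-place counts: C 5, D 0, E 12, F 13 → F.
Borda totals: C 39, D 13, E 72, F 56 → E.
The two rules disagree: plurality picks F, Borda picks E.

No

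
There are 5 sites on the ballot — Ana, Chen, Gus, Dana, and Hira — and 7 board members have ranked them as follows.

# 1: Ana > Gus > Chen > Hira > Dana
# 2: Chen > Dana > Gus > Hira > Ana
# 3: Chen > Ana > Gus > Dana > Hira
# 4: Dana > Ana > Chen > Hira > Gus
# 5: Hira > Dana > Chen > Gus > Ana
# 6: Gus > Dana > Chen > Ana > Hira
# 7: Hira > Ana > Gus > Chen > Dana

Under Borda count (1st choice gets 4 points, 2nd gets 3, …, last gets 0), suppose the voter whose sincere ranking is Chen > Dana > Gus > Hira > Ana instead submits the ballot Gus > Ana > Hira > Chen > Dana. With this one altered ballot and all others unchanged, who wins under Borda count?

Ana

Borda totals with the altered ballot: Ana 17, Chen 14, Gus 16, Dana 11, Hira 12.
The switch changes the winner from Chen to Ana.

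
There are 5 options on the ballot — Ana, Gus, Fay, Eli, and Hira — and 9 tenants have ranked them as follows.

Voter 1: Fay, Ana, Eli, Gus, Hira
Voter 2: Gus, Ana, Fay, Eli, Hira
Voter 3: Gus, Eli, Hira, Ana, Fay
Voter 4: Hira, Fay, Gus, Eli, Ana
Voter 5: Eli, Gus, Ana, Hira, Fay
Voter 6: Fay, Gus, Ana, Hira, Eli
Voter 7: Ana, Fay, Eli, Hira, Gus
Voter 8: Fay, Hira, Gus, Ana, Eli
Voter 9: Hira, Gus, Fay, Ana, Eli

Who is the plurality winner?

Fay

First-place vote totals:
  Ana: 1
  Gus: 2
  Fay: 3
  Eli: 1
  Hira: 2
Fay has the most first-place votes.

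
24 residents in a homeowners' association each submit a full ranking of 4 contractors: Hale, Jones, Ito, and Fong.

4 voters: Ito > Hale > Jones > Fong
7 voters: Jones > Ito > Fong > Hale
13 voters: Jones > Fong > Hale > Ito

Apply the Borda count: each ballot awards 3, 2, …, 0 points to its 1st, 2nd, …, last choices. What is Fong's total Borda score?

33

Borda scores:
  Hale: 4·2 + 7·0 + 13·1 = 21
  Jones: 4·1 + 7·3 + 13·3 = 64
  Ito: 4·3 + 7·2 + 13·0 = 26
  Fong: 4·0 + 7·1 + 13·2 = 33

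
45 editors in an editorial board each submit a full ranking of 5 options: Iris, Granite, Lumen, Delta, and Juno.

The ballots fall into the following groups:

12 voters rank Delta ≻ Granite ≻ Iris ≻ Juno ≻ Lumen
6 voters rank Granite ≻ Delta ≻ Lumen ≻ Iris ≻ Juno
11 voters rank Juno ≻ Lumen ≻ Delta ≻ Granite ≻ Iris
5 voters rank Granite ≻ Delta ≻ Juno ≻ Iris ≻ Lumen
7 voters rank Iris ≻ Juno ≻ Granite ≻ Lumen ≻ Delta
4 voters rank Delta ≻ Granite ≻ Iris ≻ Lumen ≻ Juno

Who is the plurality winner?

First-place vote totals:
  Iris: 7
  Granite: 11
  Lumen: 0
  Delta: 16
  Juno: 11
Delta has the most first-place votes.

Delta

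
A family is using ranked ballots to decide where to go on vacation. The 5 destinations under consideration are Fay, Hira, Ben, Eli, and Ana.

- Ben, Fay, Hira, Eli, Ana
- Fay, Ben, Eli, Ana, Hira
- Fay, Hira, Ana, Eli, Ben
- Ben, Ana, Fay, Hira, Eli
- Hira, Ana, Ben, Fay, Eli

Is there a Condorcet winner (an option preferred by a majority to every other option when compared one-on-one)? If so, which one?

Ben

Head-to-head results (5 voters total):
Fay vs Hira: Fay wins 4–1.
Fay vs Ben: Ben wins 3–2.
Fay vs Eli: Fay wins 5–0.
Fay vs Ana: Fay wins 3–2.
Hira vs Ben: Ben wins 3–2.
Hira vs Eli: Hira wins 4–1.
Hira vs Ana: Hira wins 3–2.
Ben vs Eli: Ben wins 4–1.
Ben vs Ana: Ben wins 3–2.
Eli vs Ana: Ana wins 3–2.
Ben beats each rival — Fay (3–2), Hira (3–2), Eli (4–1), Ana (3–2) — so Ben is the Condorcet winner.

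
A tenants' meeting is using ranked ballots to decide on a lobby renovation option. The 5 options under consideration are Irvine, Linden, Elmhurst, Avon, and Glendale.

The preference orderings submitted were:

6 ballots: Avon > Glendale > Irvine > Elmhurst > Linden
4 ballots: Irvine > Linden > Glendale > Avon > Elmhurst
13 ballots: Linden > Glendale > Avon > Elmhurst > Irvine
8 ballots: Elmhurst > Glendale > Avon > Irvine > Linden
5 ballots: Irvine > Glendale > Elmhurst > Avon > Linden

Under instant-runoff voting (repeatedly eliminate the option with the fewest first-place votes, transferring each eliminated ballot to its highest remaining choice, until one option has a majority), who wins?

Irvine

Round 1: Linden 13, Irvine 9, Elmhurst 8, Avon 6, Glendale 0. Glendale has the fewest and is eliminated.
Round 2: Linden 13, Irvine 9, Elmhurst 8, Avon 6. Avon has the fewest and is eliminated.
Round 3: Irvine 15, Linden 13, Elmhurst 8. Elmhurst has the fewest and is eliminated.
Round 4: Irvine 23, Linden 13. Irvine has a majority.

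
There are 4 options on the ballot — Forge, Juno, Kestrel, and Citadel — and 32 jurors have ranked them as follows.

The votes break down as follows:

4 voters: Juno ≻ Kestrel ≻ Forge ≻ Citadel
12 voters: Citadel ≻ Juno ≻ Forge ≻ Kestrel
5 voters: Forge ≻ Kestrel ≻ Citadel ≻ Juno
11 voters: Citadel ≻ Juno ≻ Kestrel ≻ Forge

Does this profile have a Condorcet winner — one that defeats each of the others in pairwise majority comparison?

Head-to-head results (32 voters total):
Forge vs Juno: Juno wins 27–5.
Forge vs Kestrel: Forge wins 17–15.
Forge vs Citadel: Citadel wins 23–9.
Juno vs Kestrel: Juno wins 27–5.
Juno vs Citadel: Citadel wins 28–4.
Kestrel vs Citadel: Citadel wins 23–9.
Citadel beats each rival — Forge (23–9), Juno (28–4), Kestrel (23–9) — so Citadel is the Condorcet winner.

Yes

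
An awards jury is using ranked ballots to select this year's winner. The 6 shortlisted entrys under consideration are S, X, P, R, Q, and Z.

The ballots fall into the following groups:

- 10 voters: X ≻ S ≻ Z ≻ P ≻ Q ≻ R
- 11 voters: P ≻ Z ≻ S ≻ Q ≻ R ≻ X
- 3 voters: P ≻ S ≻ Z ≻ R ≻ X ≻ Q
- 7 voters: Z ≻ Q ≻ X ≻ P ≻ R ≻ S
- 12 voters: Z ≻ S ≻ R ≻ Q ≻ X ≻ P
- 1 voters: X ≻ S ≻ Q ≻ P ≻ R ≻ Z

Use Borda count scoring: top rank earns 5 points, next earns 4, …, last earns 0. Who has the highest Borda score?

Borda scores:
  S: 10·4 + 11·3 + 3·4 + 7·0 + 12·4 + 4 = 137
  X: 10·5 + 11·0 + 3·1 + 7·3 + 12·1 + 5 = 91
  P: 10·2 + 11·5 + 3·5 + 7·2 + 12·0 + 2 = 106
  R: 10·0 + 11·1 + 3·2 + 7·1 + 12·3 + 1 = 61
  Q: 10·1 + 11·2 + 3·0 + 7·4 + 12·2 + 3 = 87
  Z: 10·3 + 11·4 + 3·3 + 7·5 + 12·5 + 0 = 178
Z has the highest total.

Z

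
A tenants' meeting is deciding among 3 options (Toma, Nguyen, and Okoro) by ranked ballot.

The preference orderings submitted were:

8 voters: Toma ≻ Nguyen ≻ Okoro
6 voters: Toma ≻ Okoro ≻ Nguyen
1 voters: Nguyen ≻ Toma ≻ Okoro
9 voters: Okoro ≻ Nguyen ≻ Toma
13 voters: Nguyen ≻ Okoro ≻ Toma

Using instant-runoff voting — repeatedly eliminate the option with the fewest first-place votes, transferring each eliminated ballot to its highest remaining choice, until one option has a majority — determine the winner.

Round 1: Toma 14, Nguyen 14, Okoro 9. Okoro has the fewest and is eliminated.
Round 2: Nguyen 23, Toma 14. Nguyen has a majority.

Nguyen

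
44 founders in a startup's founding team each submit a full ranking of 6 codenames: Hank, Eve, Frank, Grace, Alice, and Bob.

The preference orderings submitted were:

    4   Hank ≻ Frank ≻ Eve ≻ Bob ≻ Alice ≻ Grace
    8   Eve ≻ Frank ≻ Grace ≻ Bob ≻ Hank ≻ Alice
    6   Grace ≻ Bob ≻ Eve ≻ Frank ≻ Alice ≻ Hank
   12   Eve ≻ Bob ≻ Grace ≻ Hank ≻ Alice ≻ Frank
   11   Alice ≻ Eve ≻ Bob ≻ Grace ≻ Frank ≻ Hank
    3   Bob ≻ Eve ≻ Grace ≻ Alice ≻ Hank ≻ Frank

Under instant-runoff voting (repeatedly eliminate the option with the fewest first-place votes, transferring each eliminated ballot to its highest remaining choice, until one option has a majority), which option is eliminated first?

Round 1: Eve 20, Alice 11, Grace 6, Hank 4, Bob 3, Frank 0. Frank has the fewest and is eliminated.
Round 2: Eve 20, Alice 11, Grace 6, Hank 4, Bob 3. Bob has the fewest and is eliminated.
Round 3: Eve 23, Alice 11, Grace 6, Hank 4. Eve has a majority.

Frank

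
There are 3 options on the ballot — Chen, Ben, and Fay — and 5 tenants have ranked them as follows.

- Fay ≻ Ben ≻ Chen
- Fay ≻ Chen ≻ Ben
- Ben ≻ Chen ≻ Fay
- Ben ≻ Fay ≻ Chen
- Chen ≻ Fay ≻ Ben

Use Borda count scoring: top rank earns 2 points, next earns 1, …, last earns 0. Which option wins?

Borda scores:
  Chen: 0 + 1 + 1 + 0 + 2 = 4
  Ben: 1 + 0 + 2 + 2 + 0 = 5
  Fay: 2 + 2 + 0 + 1 + 1 = 6
Fay has the highest total.

Fay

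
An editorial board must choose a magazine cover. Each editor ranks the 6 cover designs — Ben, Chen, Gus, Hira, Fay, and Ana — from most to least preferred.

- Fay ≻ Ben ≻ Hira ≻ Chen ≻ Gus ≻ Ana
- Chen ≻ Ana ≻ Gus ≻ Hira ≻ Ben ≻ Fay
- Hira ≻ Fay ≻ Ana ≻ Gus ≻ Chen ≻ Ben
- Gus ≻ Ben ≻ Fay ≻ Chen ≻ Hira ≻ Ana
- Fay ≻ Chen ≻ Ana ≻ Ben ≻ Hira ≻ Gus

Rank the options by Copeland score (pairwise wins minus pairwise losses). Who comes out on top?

Fay

Pairwise results:
  Ben vs Chen: Chen wins 3–2.
  Ben vs Gus: Gus wins 3–2.
  Ben vs Hira: Ben wins 3–2.
  Ben vs Fay: Fay wins 3–2.
  Ben vs Ana: Ana wins 3–2.
  Chen vs Gus: Chen wins 3–2.
  Chen vs Hira: Chen wins 3–2.
  Chen vs Fay: Fay wins 4–1.
  Chen vs Ana: Chen wins 4–1.
  Gus vs Hira: Hira wins 3–2.
  Gus vs Fay: Fay wins 3–2.
  Gus vs Ana: Ana wins 3–2.
  Hira vs Fay: Fay wins 3–2.
  Hira vs Ana: Hira wins 3–2.
  Fay vs Ana: Fay wins 4–1.
Copeland scores (wins − losses):
  Ben: 1 − 4 = -3
  Chen: 4 − 1 = 3
  Gus: 1 − 4 = -3
  Hira: 2 − 3 = -1
  Fay: 5 − 0 = 5
  Ana: 2 − 3 = -1
Fay has the best Copeland score.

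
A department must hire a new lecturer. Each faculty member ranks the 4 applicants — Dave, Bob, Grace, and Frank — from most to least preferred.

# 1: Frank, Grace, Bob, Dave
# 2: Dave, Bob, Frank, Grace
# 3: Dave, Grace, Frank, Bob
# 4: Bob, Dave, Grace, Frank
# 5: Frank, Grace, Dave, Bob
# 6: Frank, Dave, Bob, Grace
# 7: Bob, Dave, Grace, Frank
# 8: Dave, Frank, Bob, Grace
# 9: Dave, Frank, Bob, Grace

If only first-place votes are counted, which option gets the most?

Dave

First-place vote totals:
  Dave: 4
  Bob: 2
  Grace: 0
  Frank: 3
Dave has the most first-place votes.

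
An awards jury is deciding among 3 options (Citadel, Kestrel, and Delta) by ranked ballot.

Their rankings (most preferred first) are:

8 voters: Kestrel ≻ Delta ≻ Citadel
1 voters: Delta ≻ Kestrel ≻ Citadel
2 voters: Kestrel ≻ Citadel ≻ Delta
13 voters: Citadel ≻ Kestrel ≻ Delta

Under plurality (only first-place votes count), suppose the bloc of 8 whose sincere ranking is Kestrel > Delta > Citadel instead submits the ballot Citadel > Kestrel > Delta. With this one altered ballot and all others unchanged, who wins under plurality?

Citadel

First-place totals with the altered ballot: Citadel 21, Kestrel 2, Delta 1.
The winner is unchanged: still Citadel.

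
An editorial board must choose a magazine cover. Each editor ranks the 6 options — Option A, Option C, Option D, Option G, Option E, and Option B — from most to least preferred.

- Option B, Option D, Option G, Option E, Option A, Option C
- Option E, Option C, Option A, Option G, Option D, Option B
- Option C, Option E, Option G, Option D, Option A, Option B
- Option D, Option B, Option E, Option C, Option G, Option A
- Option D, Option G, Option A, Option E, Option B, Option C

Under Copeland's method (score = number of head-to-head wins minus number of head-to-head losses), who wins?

Pairwise results:
  Option A vs Option C: Option C wins 3–2.
  Option A vs Option D: Option D wins 4–1.
  Option A vs Option G: Option G wins 4–1.
  Option A vs Option E: Option E wins 4–1.
  Option A vs Option B: Option A wins 3–2.
  Option C vs Option D: Option D wins 3–2.
  Option C vs Option G: Option C wins 3–2.
  Option C vs Option E: Option E wins 4–1.
  Option C vs Option B: Option B wins 3–2.
  Option D vs Option G: Option D wins 3–2.
  Option D vs Option E: Option D wins 3–2.
  Option D vs Option B: Option D wins 4–1.
  Option G vs Option E: Option E wins 3–2.
  Option G vs Option B: Option G wins 3–2.
  Option E vs Option B: Option E wins 3–2.
Copeland scores (wins − losses):
  Option A: 1 − 4 = -3
  Option C: 2 − 3 = -1
  Option D: 5 − 0 = 5
  Option G: 2 − 3 = -1
  Option E: 4 − 1 = 3
  Option B: 1 − 4 = -3
Option D has the best Copeland score.

Option D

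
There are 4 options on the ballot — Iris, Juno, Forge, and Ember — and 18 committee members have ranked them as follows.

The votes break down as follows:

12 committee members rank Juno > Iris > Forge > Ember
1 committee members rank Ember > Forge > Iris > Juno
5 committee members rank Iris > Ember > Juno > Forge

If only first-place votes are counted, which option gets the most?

First-place vote totals:
  Iris: 5
  Juno: 12
  Forge: 0
  Ember: 1
Juno has the most first-place votes.

Juno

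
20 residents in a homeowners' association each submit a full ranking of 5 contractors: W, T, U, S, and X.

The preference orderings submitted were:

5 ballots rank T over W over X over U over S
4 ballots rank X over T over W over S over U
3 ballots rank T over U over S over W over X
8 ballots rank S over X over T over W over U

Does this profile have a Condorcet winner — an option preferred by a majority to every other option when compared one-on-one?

No

Head-to-head results (20 voters total):
W vs T: T wins 20–0.
W vs U: W wins 17–3.
W vs S: S wins 11–9.
W vs X: X wins 12–8.
T vs U: T wins 20–0.
T vs S: T wins 12–8.
T vs X: X wins 12–8.
U vs S: S wins 12–8.
U vs X: X wins 17–3.
S vs X: S wins 11–9.
No candidate beats all others: T beats S beats X beats T, a majority cycle.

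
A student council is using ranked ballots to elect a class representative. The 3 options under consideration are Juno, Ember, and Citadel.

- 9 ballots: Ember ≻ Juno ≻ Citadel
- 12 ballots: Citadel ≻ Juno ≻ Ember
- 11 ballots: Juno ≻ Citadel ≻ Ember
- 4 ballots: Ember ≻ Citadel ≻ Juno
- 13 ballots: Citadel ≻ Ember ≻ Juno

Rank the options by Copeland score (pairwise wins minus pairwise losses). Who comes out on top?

Citadel

Pairwise results:
  Juno vs Ember: Ember wins 26–23.
  Juno vs Citadel: Citadel wins 29–20.
  Ember vs Citadel: Citadel wins 36–13.
Copeland scores (wins − losses):
  Juno: 0 − 2 = -2
  Ember: 1 − 1 = 0
  Citadel: 2 − 0 = 2
Citadel has the best Copeland score.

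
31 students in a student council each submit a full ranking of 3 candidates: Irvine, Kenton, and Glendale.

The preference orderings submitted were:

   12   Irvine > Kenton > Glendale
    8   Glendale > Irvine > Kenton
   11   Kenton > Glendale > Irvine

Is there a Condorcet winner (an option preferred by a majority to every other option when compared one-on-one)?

No

Head-to-head results (31 voters total):
Irvine vs Kenton: Irvine wins 20–11.
Irvine vs Glendale: Glendale wins 19–12.
Kenton vs Glendale: Kenton wins 23–8.
No candidate beats all others: Irvine beats Kenton beats Glendale beats Irvine, a majority cycle.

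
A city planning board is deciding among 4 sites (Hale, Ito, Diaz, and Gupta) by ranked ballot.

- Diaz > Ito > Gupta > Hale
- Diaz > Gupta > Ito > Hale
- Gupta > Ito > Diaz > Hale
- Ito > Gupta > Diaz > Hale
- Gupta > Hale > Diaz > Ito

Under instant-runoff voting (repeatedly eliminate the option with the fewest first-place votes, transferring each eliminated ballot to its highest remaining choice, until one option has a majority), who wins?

Round 1: Diaz 2, Gupta 2, Ito 1, Hale 0. Hale has the fewest and is eliminated.
Round 2: Diaz 2, Gupta 2, Ito 1. Ito has the fewest and is eliminated.
Round 3: Gupta 3, Diaz 2. Gupta has a majority.

Gupta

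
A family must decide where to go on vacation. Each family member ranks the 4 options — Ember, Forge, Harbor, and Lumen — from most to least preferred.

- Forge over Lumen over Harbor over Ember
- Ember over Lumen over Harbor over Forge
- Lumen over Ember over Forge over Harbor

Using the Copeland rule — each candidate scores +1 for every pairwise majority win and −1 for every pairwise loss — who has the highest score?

Pairwise results:
  Ember vs Forge: Ember wins 2–1.
  Ember vs Harbor: Ember wins 2–1.
  Ember vs Lumen: Lumen wins 2–1.
  Forge vs Harbor: Forge wins 2–1.
  Forge vs Lumen: Lumen wins 2–1.
  Harbor vs Lumen: Lumen wins 3–0.
Copeland scores (wins − losses):
  Ember: 2 − 1 = 1
  Forge: 1 − 2 = -1
  Harbor: 0 − 3 = -3
  Lumen: 3 − 0 = 3
Lumen has the best Copeland score.

Lumen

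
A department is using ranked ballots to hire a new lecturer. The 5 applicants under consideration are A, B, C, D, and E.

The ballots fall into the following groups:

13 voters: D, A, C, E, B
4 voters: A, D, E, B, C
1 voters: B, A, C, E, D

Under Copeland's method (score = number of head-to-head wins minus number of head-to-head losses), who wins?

D

Pairwise results:
  A vs B: A wins 17–1.
  A vs C: A wins 18–0.
  A vs D: D wins 13–5.
  A vs E: A wins 18–0.
  B vs C: C wins 13–5.
  B vs D: D wins 17–1.
  B vs E: E wins 17–1.
  C vs D: D wins 17–1.
  C vs E: C wins 14–4.
  D vs E: D wins 17–1.
Copeland scores (wins − losses):
  A: 3 − 1 = 2
  B: 0 − 4 = -4
  C: 2 − 2 = 0
  D: 4 − 0 = 4
  E: 1 − 3 = -2
D has the best Copeland score.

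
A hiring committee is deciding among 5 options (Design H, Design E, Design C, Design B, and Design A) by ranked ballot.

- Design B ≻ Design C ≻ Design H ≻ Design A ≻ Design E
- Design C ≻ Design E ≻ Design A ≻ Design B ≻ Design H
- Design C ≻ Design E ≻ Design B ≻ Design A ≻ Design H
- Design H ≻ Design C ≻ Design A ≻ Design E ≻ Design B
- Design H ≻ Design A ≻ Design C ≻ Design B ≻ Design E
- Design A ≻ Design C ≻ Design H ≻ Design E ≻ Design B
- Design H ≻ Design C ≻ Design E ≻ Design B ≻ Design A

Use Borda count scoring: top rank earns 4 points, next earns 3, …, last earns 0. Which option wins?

Borda scores:
  Design H: 2 + 0 + 0 + 4 + 4 + 2 + 4 = 16
  Design E: 0 + 3 + 3 + 1 + 0 + 1 + 2 = 10
  Design C: 3 + 4 + 4 + 3 + 2 + 3 + 3 = 22
  Design B: 4 + 1 + 2 + 0 + 1 + 0 + 1 = 9
  Design A: 1 + 2 + 1 + 2 + 3 + 4 + 0 = 13
Design C has the highest total.

Design C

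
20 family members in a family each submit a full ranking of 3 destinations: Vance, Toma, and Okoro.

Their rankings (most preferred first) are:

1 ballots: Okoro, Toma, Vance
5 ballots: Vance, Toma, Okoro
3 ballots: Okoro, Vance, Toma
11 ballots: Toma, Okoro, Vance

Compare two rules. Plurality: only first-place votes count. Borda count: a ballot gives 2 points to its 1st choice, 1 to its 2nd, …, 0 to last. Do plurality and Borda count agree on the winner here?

Plurality first-place counts: Vance 5, Toma 11, Okoro 4 → Toma.
Borda totals: Vance 13, Toma 28, Okoro 19 → Toma.
The two rules agree on Toma.

Yes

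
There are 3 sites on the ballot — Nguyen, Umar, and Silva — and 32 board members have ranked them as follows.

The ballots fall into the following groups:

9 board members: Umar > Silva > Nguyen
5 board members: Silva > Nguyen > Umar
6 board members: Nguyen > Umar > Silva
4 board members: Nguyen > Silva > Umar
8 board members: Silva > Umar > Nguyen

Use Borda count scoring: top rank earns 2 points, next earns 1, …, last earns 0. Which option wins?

Silva

Borda scores:
  Nguyen: 9·0 + 5·1 + 6·2 + 4·2 + 8·0 = 25
  Umar: 9·2 + 5·0 + 6·1 + 4·0 + 8·1 = 32
  Silva: 9·1 + 5·2 + 6·0 + 4·1 + 8·2 = 39
Silva has the highest total.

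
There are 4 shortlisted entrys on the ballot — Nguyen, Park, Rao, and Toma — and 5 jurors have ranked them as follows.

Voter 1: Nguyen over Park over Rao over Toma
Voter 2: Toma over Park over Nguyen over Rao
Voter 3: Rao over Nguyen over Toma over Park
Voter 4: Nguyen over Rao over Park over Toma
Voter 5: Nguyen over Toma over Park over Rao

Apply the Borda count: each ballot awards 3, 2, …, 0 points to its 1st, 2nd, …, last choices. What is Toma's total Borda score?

Borda scores:
  Nguyen: 3 + 1 + 2 + 3 + 3 = 12
  Park: 2 + 2 + 0 + 1 + 1 = 6
  Rao: 1 + 0 + 3 + 2 + 0 = 6
  Toma: 0 + 3 + 1 + 0 + 2 = 6

6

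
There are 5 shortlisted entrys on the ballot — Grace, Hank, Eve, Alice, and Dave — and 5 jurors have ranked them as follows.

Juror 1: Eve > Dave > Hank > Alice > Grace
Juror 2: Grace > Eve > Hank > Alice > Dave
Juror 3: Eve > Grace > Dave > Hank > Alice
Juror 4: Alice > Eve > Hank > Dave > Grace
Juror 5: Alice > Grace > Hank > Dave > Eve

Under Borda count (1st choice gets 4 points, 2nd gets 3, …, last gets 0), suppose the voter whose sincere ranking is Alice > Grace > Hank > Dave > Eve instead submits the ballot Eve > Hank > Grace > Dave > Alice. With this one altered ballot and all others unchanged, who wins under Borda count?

Borda totals with the altered ballot: Grace 9, Hank 10, Eve 18, Alice 6, Dave 7.
The winner is unchanged: still Eve.

Eve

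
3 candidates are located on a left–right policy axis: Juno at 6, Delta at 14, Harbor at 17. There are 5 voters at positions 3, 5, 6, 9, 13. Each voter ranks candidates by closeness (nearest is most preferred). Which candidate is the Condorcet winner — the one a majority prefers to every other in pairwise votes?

With single-peaked preferences on a line, the Condorcet winner is the candidate closest to the median voter.
The median voter (position 6) is closest to Juno at 6.
Check: Juno vs Delta — voters closer to Juno: 4 of 5.

Juno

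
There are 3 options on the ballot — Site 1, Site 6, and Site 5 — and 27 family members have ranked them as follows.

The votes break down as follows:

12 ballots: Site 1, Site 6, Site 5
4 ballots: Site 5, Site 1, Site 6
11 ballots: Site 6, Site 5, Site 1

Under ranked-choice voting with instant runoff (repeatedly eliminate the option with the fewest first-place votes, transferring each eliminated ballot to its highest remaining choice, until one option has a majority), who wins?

Round 1: Site 1 12, Site 6 11, Site 5 4. Site 5 has the fewest and is eliminated.
Round 2: Site 1 16, Site 6 11. Site 1 has a majority.

Site 1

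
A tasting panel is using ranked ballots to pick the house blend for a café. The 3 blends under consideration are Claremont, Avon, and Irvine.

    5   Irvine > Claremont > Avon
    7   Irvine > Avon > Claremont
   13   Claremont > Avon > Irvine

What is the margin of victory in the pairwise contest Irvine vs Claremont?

1

Ballots ranking Irvine above Claremont: 5+7 = 12.
Ballots ranking Claremont above Irvine: 13.
Claremont wins 13–12, a margin of 1.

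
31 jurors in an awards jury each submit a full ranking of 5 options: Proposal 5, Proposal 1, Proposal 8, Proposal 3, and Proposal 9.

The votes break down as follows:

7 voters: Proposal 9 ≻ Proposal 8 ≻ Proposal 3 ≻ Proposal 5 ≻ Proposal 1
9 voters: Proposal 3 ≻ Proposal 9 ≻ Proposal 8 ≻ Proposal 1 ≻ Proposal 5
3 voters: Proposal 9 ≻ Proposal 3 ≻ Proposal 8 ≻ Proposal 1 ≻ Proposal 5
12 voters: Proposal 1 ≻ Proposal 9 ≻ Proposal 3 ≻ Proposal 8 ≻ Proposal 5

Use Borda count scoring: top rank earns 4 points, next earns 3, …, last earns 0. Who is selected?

Proposal 9

Borda scores:
  Proposal 5: 7·1 + 9·0 + 3·0 + 12·0 = 7
  Proposal 1: 7·0 + 9·1 + 3·1 + 12·4 = 60
  Proposal 8: 7·3 + 9·2 + 3·2 + 12·1 = 57
  Proposal 3: 7·2 + 9·4 + 3·3 + 12·2 = 83
  Proposal 9: 7·4 + 9·3 + 3·4 + 12·3 = 103
Proposal 9 has the highest total.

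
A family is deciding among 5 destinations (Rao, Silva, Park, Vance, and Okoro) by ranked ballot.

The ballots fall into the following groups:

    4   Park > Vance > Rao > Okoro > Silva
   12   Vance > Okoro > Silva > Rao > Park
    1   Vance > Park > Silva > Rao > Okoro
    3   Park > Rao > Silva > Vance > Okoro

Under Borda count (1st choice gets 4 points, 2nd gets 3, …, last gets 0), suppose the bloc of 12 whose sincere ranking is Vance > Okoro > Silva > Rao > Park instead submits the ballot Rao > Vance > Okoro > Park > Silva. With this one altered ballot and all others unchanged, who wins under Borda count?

Borda totals with the altered ballot: Rao 66, Silva 8, Park 43, Vance 55, Okoro 28.
The switch changes the winner from Vance to Rao.

Rao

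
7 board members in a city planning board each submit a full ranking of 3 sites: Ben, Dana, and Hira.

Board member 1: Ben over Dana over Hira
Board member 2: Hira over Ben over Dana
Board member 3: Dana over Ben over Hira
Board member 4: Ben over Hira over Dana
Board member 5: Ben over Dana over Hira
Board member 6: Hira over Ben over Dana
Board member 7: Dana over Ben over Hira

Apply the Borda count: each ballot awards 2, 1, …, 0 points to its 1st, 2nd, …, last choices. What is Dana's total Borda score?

6

Borda scores:
  Ben: 2 + 1 + 1 + 2 + 2 + 1 + 1 = 10
  Dana: 1 + 0 + 2 + 0 + 1 + 0 + 2 = 6
  Hira: 0 + 2 + 0 + 1 + 0 + 2 + 0 = 5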